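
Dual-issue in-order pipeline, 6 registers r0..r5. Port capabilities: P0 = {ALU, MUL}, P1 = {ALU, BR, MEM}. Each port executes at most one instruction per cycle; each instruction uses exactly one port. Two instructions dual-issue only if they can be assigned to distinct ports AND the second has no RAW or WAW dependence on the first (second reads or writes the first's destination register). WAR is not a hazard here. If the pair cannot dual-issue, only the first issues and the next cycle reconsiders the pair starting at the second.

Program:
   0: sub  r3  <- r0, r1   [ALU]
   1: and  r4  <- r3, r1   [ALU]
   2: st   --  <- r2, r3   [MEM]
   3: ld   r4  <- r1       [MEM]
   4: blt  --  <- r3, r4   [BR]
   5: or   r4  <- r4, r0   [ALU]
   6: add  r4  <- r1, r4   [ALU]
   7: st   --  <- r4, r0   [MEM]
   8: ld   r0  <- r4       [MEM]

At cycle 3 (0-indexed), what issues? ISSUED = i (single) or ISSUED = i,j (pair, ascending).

  cy0 -> i0 (sub) RAW r3
  cy1 -> i1+i2 (and;st) pair
  cy2 -> i3 (ld) no-port MEM/BR
  cy3 -> i4+i5 (blt;or) pair
  cy4 -> i6 (add) RAW r4
  cy5 -> i7 (st) no-port MEM/MEM
  cy6 -> i8 (ld) tail

ISSUED = 4,5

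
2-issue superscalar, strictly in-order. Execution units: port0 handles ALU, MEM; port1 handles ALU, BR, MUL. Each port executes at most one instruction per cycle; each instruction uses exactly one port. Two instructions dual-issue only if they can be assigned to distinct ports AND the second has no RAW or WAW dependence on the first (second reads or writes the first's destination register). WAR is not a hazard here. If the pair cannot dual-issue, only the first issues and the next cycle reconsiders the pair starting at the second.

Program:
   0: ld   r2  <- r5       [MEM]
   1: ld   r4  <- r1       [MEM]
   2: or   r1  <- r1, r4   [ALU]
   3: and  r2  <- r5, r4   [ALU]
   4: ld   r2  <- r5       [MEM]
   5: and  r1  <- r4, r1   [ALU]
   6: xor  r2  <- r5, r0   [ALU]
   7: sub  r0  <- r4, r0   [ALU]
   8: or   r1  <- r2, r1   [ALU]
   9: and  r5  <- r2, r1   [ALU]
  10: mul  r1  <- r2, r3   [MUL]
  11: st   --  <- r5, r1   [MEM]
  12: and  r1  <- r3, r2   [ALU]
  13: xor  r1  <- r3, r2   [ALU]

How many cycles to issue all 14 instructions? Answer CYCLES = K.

  cy0 -> i0 (ld) no-port MEM/MEM
  cy1 -> i1 (ld) RAW r4
  cy2 -> i2,i3 (or and) dual
  cy3 -> i4,i5 (ld and) dual
  cy4 -> i6,i7 (xor sub) dual
  cy5 -> i8 (or) RAW r1
  cy6 -> i9,i10 (and mul) dual
  cy7 -> i11,i12 (st and) dual
  cy8 -> i13 (xor) tail

CYCLES = 9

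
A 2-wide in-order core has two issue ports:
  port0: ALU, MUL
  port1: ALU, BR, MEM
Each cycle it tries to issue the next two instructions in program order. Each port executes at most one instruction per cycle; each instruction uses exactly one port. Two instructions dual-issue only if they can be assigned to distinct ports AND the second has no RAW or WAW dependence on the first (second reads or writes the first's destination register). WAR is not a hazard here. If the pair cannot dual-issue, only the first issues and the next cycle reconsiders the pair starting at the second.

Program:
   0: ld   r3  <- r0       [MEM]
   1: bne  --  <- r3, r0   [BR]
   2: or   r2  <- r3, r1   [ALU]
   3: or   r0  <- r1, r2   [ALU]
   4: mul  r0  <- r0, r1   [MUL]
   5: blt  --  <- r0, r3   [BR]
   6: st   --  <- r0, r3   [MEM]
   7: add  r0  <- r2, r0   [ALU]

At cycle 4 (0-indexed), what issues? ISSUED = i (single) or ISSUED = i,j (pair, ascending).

0. ld @i0  | no-port MEM/BR
1. bne or @i1,i2  | dual
2. or @i3  | RAW+WAW r0
3. mul @i4  | RAW r0
4. blt @i5  | no-port BR/MEM
5. st add @i6,i7  | dual

ISSUED = 5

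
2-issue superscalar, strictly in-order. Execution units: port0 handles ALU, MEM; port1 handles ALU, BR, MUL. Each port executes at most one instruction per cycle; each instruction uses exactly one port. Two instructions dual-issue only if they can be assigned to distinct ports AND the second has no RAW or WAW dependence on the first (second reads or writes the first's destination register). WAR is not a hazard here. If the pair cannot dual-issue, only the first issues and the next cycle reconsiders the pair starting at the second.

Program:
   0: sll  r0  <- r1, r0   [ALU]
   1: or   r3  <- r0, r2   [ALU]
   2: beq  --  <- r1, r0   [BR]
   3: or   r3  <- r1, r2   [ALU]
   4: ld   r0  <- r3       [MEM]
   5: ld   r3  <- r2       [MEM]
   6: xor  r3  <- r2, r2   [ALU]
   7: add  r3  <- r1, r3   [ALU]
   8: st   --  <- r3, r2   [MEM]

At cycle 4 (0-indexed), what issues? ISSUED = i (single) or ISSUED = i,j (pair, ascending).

ISSUED = 5

#0 head=0: sll.ALU i0 RAW r0
#1 head=1: or.ALU+beq.BR i1,i2 2-wide
#2 head=3: or.ALU i3 RAW r3
#3 head=4: ld.MEM i4 no-port MEM/MEM
#4 head=5: ld.MEM i5 WAW r3
#5 head=6: xor.ALU i6 RAW+WAW r3
#6 head=7: add.ALU i7 RAW r3
#7 head=8: st.MEM i8 tail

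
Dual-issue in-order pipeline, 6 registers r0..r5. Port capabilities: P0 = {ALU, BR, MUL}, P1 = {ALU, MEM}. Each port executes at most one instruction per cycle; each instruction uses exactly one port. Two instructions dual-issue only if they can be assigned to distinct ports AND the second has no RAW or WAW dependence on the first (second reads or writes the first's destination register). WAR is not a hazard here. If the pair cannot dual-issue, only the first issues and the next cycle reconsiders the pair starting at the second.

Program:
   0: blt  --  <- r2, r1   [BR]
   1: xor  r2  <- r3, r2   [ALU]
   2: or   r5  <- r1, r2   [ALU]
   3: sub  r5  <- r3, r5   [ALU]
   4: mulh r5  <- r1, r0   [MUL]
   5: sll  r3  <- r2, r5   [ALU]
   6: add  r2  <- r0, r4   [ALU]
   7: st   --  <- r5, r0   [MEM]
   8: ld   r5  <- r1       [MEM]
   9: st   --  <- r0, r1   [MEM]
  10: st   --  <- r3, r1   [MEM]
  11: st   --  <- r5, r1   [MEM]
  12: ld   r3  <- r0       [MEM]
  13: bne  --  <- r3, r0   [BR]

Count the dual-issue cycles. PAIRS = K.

PAIRS = 2

[0] i0/i1  blt.BR+xor.ALU  -- 2-wide
[1] i2  or.ALU  -- RAW+WAW r5
[2] i3  sub.ALU  -- WAW r5
[3] i4  mulh.MUL  -- RAW r5
[4] i5/i6  sll.ALU+add.ALU  -- 2-wide
[5] i7  st.MEM  -- no-port MEM/MEM
[6] i8  ld.MEM  -- no-port MEM/MEM
[7] i9  st.MEM  -- no-port MEM/MEM
[8] i10  st.MEM  -- no-port MEM/MEM
[9] i11  st.MEM  -- no-port MEM/MEM
[10] i12  ld.MEM  -- RAW r3
[11] i13  bne.BR  -- tail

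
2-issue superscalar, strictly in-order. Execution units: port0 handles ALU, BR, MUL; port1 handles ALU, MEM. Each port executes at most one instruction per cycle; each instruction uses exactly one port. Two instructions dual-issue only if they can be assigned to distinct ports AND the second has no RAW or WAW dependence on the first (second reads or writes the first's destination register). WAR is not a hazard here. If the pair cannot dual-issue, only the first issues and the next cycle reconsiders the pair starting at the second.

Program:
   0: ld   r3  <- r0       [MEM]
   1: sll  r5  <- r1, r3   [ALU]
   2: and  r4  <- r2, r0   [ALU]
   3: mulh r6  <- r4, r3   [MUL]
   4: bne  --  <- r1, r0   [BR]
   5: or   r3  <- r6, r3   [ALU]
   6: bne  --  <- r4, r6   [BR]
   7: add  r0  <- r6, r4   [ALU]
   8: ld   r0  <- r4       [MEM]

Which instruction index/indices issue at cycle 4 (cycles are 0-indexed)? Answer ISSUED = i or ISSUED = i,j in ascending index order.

ISSUED = 6,7

t=0 i0:ld ; RAW r3
t=1 i1&i2:sll/and ; dual
t=2 i3:mulh ; no-port MUL/BR
t=3 i4&i5:bne/or ; dual
t=4 i6&i7:bne/add ; dual
t=5 i8:ld ; tail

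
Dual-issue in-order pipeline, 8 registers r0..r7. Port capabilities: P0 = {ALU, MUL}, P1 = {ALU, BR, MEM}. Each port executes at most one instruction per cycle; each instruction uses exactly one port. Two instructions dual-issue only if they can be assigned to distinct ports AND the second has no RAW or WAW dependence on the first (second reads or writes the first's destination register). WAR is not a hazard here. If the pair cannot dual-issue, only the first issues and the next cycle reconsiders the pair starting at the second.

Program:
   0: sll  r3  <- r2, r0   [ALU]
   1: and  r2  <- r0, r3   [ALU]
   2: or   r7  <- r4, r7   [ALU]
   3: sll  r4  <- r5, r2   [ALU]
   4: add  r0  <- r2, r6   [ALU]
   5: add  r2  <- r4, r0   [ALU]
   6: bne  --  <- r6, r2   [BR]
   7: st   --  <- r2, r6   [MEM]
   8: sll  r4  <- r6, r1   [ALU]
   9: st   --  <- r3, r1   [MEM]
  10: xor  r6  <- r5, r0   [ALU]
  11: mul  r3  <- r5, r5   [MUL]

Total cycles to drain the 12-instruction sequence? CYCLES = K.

CYCLES = 8

[0] i0  sll  -- RAW r3
[1] i1+i2  and+or  -- dual
[2] i3+i4  sll+add  -- dual
[3] i5  add  -- RAW r2
[4] i6  bne  -- no-port BR/MEM
[5] i7+i8  st+sll  -- dual
[6] i9+i10  st+xor  -- dual
[7] i11  mul  -- tail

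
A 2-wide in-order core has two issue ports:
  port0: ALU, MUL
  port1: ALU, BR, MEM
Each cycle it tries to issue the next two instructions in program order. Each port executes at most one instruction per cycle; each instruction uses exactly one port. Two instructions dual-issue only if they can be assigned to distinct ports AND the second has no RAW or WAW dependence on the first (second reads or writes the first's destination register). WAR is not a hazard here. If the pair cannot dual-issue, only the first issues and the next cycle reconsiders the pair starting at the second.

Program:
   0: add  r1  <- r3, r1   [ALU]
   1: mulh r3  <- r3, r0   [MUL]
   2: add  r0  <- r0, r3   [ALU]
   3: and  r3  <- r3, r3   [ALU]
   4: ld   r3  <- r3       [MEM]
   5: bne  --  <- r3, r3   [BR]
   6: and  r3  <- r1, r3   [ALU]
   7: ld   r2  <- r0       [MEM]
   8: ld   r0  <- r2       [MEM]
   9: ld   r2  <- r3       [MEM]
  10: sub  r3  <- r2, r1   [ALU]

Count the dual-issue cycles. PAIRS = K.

PAIRS = 3

[0] i0&i1  add mulh  -- dual
[1] i2&i3  add and  -- dual
[2] i4  ld  -- no-port MEM/BR
[3] i5&i6  bne and  -- dual
[4] i7  ld  -- no-port MEM/MEM
[5] i8  ld  -- no-port MEM/MEM
[6] i9  ld  -- RAW r2
[7] i10  sub  -- tail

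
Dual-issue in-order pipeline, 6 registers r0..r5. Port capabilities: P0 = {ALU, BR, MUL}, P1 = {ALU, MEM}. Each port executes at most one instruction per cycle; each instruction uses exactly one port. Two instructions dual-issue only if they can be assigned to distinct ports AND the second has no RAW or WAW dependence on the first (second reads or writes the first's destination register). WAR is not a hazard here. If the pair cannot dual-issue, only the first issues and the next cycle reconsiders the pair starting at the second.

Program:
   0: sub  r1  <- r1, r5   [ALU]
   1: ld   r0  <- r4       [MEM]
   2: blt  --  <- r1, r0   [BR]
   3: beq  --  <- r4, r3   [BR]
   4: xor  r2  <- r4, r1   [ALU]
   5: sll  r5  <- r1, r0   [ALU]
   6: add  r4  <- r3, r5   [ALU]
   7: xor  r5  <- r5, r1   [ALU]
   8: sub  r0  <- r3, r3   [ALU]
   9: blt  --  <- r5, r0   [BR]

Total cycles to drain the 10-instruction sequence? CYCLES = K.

CYCLES = 7

[0] i0+i1  sub.ALU/ld.MEM  -- 2-wide
[1] i2  blt.BR  -- no-port BR/BR
[2] i3+i4  beq.BR/xor.ALU  -- 2-wide
[3] i5  sll.ALU  -- RAW r5
[4] i6+i7  add.ALU/xor.ALU  -- 2-wide
[5] i8  sub.ALU  -- RAW r0
[6] i9  blt.BR  -- tail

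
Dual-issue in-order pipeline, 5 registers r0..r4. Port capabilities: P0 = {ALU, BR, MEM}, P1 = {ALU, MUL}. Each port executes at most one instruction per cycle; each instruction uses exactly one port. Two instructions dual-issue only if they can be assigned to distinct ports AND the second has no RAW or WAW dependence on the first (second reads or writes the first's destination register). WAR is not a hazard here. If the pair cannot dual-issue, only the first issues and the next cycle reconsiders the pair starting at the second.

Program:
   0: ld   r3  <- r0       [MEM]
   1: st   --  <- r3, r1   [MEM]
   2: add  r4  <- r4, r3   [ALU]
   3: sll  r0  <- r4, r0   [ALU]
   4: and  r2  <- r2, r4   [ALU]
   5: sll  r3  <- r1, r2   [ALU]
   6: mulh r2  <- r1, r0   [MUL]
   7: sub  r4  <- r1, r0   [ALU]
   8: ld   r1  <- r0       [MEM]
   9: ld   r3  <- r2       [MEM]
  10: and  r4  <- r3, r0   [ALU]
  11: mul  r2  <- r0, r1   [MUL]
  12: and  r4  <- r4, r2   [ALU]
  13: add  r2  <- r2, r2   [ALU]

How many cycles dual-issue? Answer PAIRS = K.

0. ld.MEM @i0  | no-port MEM/MEM
1. st.MEM add.ALU @i1&i2  | 2-wide
2. sll.ALU and.ALU @i3&i4  | 2-wide
3. sll.ALU mulh.MUL @i5&i6  | 2-wide
4. sub.ALU ld.MEM @i7&i8  | 2-wide
5. ld.MEM @i9  | RAW r3
6. and.ALU mul.MUL @i10&i11  | 2-wide
7. and.ALU add.ALU @i12&i13  | 2-wide

PAIRS = 6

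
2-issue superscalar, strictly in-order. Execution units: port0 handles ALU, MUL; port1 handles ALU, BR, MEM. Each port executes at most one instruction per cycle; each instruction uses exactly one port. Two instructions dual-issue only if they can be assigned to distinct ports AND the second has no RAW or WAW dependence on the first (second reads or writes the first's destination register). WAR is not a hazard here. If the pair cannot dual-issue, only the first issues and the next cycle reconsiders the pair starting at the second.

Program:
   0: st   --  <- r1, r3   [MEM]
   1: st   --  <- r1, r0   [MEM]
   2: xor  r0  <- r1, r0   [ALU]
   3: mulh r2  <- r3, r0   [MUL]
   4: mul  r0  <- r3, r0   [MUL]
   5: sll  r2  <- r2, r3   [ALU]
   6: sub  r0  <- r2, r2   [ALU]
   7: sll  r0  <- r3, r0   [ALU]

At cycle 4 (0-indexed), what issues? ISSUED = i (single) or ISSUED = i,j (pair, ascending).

ISSUED = 6

[0] i0  st  -- no-port MEM/MEM
[1] i1,i2  st xor  -- 2-wide
[2] i3  mulh  -- no-port MUL/MUL
[3] i4,i5  mul sll  -- 2-wide
[4] i6  sub  -- RAW+WAW r0
[5] i7  sll  -- tail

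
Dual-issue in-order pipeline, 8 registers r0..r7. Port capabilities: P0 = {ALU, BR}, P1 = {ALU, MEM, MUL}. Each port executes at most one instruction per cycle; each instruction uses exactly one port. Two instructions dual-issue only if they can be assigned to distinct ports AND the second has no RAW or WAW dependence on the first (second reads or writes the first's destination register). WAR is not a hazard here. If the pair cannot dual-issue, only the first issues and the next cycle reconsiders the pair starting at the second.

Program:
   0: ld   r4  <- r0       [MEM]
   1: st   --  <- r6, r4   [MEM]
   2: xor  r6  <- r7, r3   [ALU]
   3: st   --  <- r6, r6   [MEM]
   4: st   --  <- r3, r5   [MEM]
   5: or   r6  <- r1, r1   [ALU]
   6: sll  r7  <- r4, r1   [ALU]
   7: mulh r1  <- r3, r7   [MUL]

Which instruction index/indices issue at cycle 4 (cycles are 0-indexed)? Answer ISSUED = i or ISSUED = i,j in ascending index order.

ISSUED = 6

[0] i0  ld  -- no-port MEM/MEM
[1] i1+i2  st/xor  -- pair
[2] i3  st  -- no-port MEM/MEM
[3] i4+i5  st/or  -- pair
[4] i6  sll  -- RAW r7
[5] i7  mulh  -- tail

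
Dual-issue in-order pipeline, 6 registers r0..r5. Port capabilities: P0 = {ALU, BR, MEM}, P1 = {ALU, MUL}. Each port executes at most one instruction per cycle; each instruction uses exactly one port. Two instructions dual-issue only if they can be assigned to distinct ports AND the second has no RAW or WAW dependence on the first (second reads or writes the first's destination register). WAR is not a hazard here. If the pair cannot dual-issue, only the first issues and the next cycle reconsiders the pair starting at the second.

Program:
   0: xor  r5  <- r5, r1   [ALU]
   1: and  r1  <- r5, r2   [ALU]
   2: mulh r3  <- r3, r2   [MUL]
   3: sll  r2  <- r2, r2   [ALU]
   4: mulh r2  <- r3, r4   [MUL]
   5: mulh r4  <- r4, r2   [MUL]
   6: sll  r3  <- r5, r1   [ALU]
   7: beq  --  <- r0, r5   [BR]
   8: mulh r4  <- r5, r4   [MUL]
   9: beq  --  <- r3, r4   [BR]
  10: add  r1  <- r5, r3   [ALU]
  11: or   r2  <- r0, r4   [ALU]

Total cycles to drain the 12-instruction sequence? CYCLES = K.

  cy0 -> i0 (xor) RAW r5
  cy1 -> i1+i2 (and mulh) 2-wide
  cy2 -> i3 (sll) WAW r2
  cy3 -> i4 (mulh) no-port MUL/MUL
  cy4 -> i5+i6 (mulh sll) 2-wide
  cy5 -> i7+i8 (beq mulh) 2-wide
  cy6 -> i9+i10 (beq add) 2-wide
  cy7 -> i11 (or) tail

CYCLES = 8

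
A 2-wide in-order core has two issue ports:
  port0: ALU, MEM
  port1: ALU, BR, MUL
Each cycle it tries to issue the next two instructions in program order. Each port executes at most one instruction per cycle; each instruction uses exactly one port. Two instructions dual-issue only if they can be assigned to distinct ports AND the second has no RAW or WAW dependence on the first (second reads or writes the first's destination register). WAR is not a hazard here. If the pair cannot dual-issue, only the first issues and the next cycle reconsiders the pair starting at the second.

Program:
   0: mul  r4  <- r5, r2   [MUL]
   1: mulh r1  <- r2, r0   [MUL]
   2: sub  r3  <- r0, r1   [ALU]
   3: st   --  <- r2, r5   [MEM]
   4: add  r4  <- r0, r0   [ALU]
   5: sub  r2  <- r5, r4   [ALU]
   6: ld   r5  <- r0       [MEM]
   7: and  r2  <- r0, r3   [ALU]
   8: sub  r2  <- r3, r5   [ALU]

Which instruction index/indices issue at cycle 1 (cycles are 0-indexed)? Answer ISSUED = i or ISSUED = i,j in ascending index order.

t=0 i0:mul.MUL ; no-port MUL/MUL
t=1 i1:mulh.MUL ; RAW r1
t=2 i2+i3:sub.ALU/st.MEM ; 2-wide
t=3 i4:add.ALU ; RAW r4
t=4 i5+i6:sub.ALU/ld.MEM ; 2-wide
t=5 i7:and.ALU ; WAW r2
t=6 i8:sub.ALU ; tail

ISSUED = 1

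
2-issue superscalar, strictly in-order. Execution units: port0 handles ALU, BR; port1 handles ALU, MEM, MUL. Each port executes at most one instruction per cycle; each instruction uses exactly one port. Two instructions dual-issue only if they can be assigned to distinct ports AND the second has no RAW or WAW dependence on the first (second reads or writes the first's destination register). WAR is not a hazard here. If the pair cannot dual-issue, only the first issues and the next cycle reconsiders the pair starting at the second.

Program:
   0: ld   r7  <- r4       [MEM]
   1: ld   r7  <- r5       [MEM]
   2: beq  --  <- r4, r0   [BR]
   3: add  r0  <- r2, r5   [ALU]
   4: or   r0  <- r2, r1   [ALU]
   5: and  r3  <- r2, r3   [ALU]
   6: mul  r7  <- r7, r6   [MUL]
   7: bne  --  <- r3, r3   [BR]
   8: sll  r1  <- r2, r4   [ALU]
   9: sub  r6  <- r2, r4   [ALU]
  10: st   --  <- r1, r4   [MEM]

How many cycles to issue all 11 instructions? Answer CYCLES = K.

CYCLES = 7

c0: i0 ld.MEM  no-port MEM/MEM
c1: i1+i2 ld.MEM;beq.BR  pair
c2: i3 add.ALU  WAW r0
c3: i4+i5 or.ALU;and.ALU  pair
c4: i6+i7 mul.MUL;bne.BR  pair
c5: i8+i9 sll.ALU;sub.ALU  pair
c6: i10 st.MEM  tail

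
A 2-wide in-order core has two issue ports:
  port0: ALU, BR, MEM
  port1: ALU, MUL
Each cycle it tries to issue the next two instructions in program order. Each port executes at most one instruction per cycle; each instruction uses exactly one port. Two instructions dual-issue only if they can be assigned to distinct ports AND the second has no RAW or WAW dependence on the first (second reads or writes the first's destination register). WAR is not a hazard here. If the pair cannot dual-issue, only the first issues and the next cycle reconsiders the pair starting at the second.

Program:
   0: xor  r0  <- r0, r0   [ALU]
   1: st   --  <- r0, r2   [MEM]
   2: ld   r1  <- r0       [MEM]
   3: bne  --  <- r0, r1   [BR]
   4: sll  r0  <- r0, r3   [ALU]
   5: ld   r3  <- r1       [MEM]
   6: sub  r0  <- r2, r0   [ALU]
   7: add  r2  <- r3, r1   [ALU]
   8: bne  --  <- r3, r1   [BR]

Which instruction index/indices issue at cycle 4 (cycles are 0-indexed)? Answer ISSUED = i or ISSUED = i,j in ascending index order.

ISSUED = 5,6

[0] i0  xor.ALU  -- RAW r0
[1] i1  st.MEM  -- no-port MEM/MEM
[2] i2  ld.MEM  -- no-port MEM/BR
[3] i3/i4  bne.BR;sll.ALU  -- pair
[4] i5/i6  ld.MEM;sub.ALU  -- pair
[5] i7/i8  add.ALU;bne.BR  -- pair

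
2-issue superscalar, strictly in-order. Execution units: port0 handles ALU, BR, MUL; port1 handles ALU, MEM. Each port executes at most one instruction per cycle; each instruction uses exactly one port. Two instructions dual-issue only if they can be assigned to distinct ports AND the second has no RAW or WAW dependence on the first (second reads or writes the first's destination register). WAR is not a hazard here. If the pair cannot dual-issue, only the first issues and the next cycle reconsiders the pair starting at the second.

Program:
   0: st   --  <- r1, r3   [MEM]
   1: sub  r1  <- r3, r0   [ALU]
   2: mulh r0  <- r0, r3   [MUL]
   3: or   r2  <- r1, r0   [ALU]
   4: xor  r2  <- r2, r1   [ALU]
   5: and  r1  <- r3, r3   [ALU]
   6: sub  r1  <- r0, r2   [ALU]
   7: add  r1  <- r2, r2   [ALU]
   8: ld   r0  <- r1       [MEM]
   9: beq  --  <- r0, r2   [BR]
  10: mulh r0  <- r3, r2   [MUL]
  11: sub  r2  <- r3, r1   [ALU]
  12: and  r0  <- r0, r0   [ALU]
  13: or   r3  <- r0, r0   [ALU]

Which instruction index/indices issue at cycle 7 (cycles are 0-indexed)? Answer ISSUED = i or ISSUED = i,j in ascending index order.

0. st.MEM sub.ALU @i0/i1  | 2-wide
1. mulh.MUL @i2  | RAW r0
2. or.ALU @i3  | RAW+WAW r2
3. xor.ALU and.ALU @i4/i5  | 2-wide
4. sub.ALU @i6  | WAW r1
5. add.ALU @i7  | RAW r1
6. ld.MEM @i8  | RAW r0
7. beq.BR @i9  | no-port BR/MUL
8. mulh.MUL sub.ALU @i10/i11  | 2-wide
9. and.ALU @i12  | RAW r0
10. or.ALU @i13  | tail

ISSUED = 9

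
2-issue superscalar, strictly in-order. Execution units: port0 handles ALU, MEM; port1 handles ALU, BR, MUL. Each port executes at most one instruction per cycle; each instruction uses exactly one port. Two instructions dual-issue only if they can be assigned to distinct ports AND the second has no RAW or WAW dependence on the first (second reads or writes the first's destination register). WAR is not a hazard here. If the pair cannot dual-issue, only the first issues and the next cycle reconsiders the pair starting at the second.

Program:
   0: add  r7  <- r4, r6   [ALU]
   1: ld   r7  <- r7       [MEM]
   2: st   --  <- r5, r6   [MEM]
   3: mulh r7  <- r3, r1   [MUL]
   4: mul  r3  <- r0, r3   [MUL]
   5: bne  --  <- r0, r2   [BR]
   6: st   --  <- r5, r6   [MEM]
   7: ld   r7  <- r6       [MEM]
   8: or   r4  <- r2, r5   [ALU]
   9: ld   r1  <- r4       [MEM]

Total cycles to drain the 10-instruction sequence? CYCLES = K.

CYCLES = 7

0. add.ALU @i0  | RAW+WAW r7
1. ld.MEM @i1  | no-port MEM/MEM
2. st.MEM mulh.MUL @i2+i3  | dual
3. mul.MUL @i4  | no-port MUL/BR
4. bne.BR st.MEM @i5+i6  | dual
5. ld.MEM or.ALU @i7+i8  | dual
6. ld.MEM @i9  | tail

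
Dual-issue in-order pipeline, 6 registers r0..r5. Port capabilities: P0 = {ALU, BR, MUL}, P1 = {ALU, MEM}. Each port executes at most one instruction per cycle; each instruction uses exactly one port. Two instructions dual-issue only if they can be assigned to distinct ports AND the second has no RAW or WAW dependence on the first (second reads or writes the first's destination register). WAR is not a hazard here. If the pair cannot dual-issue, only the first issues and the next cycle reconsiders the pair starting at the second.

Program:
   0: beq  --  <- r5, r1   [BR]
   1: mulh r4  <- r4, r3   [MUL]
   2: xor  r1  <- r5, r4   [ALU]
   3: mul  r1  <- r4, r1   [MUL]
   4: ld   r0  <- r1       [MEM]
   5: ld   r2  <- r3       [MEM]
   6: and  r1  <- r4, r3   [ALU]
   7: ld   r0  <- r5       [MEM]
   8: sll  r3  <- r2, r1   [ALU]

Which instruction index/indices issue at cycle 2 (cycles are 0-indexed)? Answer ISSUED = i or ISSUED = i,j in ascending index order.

[0] i0  beq  -- no-port BR/MUL
[1] i1  mulh  -- RAW r4
[2] i2  xor  -- RAW+WAW r1
[3] i3  mul  -- RAW r1
[4] i4  ld  -- no-port MEM/MEM
[5] i5,i6  ld and  -- pair
[6] i7,i8  ld sll  -- pair

ISSUED = 2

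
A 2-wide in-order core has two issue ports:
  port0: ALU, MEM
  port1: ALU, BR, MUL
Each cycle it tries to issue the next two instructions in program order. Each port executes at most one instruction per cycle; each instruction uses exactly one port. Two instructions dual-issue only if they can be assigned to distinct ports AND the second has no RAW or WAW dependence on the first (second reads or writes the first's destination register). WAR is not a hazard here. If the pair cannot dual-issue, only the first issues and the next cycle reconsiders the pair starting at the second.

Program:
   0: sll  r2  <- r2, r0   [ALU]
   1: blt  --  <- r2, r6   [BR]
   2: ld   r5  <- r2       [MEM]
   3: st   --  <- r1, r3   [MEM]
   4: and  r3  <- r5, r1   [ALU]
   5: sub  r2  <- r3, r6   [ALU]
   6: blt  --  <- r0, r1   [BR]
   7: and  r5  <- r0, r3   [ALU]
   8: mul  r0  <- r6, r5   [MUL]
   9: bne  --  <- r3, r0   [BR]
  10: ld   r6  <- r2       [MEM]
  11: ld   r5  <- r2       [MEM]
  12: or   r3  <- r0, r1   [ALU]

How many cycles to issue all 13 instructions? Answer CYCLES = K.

CYCLES = 8

c0: i0 sll  RAW r2
c1: i1&i2 blt;ld  2-wide
c2: i3&i4 st;and  2-wide
c3: i5&i6 sub;blt  2-wide
c4: i7 and  RAW r5
c5: i8 mul  no-port MUL/BR
c6: i9&i10 bne;ld  2-wide
c7: i11&i12 ld;or  2-wide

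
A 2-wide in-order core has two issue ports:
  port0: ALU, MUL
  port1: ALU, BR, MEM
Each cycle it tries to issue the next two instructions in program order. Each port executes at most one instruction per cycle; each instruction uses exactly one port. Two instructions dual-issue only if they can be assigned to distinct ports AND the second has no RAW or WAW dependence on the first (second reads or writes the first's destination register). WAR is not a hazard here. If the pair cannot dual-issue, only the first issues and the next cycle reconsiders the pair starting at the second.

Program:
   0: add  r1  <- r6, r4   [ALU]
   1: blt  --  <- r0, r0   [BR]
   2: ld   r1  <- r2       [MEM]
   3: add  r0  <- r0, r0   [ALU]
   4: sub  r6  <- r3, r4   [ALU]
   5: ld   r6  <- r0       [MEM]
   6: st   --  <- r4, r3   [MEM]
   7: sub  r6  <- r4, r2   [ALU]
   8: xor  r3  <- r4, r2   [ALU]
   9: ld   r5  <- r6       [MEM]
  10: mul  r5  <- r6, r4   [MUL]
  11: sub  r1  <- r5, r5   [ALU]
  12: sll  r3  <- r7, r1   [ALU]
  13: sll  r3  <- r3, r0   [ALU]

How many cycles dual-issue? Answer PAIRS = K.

PAIRS = 4

  cy0 -> i0/i1 (add blt) pair
  cy1 -> i2/i3 (ld add) pair
  cy2 -> i4 (sub) WAW r6
  cy3 -> i5 (ld) no-port MEM/MEM
  cy4 -> i6/i7 (st sub) pair
  cy5 -> i8/i9 (xor ld) pair
  cy6 -> i10 (mul) RAW r5
  cy7 -> i11 (sub) RAW r1
  cy8 -> i12 (sll) RAW+WAW r3
  cy9 -> i13 (sll) tail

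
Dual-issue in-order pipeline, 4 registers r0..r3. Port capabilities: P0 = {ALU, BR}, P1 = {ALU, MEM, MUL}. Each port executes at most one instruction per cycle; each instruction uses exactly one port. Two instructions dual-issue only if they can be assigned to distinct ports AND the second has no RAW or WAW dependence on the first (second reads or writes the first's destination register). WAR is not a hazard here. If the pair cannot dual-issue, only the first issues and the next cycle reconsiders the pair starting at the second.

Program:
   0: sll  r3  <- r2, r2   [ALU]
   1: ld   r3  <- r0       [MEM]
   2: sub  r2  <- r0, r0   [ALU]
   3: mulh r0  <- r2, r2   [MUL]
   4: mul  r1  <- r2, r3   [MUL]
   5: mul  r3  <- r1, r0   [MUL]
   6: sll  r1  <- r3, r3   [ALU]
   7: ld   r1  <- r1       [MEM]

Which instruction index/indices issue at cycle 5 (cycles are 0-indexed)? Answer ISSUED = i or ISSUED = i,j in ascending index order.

t=0 i0:sll.ALU ; WAW r3
t=1 i1+i2:ld.MEM/sub.ALU ; pair
t=2 i3:mulh.MUL ; no-port MUL/MUL
t=3 i4:mul.MUL ; no-port MUL/MUL
t=4 i5:mul.MUL ; RAW r3
t=5 i6:sll.ALU ; RAW+WAW r1
t=6 i7:ld.MEM ; tail

ISSUED = 6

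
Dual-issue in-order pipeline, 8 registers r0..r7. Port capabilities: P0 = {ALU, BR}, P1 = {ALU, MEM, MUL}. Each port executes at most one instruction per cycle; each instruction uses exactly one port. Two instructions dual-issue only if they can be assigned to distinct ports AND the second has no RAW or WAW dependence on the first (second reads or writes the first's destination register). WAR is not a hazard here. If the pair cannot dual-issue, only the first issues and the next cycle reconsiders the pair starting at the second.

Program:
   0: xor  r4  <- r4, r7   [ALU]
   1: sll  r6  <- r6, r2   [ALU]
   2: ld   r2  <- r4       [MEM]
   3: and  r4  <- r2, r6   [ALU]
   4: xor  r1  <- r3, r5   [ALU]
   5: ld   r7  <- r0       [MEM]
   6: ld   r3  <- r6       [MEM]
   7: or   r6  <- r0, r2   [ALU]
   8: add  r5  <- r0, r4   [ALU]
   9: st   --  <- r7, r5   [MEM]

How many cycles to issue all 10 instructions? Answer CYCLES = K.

#0 head=0: xor/sll i0&i1 dual
#1 head=2: ld i2 RAW r2
#2 head=3: and/xor i3&i4 dual
#3 head=5: ld i5 no-port MEM/MEM
#4 head=6: ld/or i6&i7 dual
#5 head=8: add i8 RAW r5
#6 head=9: st i9 tail

CYCLES = 7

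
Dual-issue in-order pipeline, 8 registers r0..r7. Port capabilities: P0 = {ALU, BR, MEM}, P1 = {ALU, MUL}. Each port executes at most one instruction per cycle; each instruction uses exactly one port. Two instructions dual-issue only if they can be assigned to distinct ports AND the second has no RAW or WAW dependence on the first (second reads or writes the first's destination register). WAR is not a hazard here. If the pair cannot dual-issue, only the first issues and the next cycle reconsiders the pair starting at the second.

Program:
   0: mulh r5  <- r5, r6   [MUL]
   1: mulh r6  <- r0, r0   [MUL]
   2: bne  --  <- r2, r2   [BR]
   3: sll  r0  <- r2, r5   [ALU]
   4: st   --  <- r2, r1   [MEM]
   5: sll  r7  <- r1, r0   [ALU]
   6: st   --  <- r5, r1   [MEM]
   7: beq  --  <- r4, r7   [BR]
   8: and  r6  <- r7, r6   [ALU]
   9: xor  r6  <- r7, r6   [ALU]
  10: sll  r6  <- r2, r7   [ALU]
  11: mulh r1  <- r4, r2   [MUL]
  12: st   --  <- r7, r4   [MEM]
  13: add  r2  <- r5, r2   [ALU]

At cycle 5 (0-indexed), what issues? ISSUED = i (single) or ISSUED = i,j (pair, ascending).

t=0 i0:mulh ; no-port MUL/MUL
t=1 i1&i2:mulh;bne ; 2-wide
t=2 i3&i4:sll;st ; 2-wide
t=3 i5&i6:sll;st ; 2-wide
t=4 i7&i8:beq;and ; 2-wide
t=5 i9:xor ; WAW r6
t=6 i10&i11:sll;mulh ; 2-wide
t=7 i12&i13:st;add ; 2-wide

ISSUED = 9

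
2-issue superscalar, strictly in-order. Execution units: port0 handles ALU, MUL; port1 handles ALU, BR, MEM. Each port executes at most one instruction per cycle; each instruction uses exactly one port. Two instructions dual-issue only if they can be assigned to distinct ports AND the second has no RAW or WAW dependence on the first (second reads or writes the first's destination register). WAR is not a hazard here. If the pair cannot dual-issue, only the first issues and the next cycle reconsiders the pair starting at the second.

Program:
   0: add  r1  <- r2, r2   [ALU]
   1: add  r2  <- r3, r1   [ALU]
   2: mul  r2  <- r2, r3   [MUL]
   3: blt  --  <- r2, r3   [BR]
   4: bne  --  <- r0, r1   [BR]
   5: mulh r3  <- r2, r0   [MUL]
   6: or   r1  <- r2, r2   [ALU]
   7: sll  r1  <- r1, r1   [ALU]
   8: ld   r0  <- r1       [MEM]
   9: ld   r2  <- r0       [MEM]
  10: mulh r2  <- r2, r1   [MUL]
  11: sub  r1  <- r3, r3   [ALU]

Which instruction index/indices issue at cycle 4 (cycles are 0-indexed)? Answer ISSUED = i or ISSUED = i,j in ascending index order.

ISSUED = 4,5

[0] i0  add  -- RAW r1
[1] i1  add  -- RAW+WAW r2
[2] i2  mul  -- RAW r2
[3] i3  blt  -- no-port BR/BR
[4] i4,i5  bne mulh  -- pair
[5] i6  or  -- RAW+WAW r1
[6] i7  sll  -- RAW r1
[7] i8  ld  -- no-port MEM/MEM
[8] i9  ld  -- RAW+WAW r2
[9] i10,i11  mulh sub  -- pair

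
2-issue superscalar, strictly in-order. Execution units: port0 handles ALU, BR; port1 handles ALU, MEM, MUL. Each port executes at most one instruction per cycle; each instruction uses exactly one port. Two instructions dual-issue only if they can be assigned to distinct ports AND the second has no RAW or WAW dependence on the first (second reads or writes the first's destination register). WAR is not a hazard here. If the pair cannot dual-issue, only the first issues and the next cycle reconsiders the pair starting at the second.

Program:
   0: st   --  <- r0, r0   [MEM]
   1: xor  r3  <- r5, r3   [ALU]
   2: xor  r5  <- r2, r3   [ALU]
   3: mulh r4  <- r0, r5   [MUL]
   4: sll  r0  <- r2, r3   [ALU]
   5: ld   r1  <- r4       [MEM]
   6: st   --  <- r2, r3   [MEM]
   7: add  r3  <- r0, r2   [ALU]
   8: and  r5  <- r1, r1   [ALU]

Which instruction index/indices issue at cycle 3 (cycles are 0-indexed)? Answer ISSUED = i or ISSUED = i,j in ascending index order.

ISSUED = 5

0. st.MEM+xor.ALU @i0,i1  | dual
1. xor.ALU @i2  | RAW r5
2. mulh.MUL+sll.ALU @i3,i4  | dual
3. ld.MEM @i5  | no-port MEM/MEM
4. st.MEM+add.ALU @i6,i7  | dual
5. and.ALU @i8  | tail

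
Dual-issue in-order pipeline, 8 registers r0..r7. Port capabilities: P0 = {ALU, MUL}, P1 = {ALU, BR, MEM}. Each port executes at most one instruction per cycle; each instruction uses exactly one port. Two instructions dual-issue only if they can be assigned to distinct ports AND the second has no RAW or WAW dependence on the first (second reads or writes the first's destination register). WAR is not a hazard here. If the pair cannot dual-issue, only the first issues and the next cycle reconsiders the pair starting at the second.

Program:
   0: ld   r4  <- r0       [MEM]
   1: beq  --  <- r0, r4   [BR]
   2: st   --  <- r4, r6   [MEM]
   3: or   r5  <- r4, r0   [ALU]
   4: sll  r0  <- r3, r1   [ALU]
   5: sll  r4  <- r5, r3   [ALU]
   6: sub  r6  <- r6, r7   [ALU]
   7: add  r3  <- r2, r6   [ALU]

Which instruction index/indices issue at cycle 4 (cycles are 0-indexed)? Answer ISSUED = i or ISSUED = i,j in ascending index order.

ISSUED = 6

#0 head=0: ld.MEM i0 no-port MEM/BR
#1 head=1: beq.BR i1 no-port BR/MEM
#2 head=2: st.MEM+or.ALU i2+i3 2-wide
#3 head=4: sll.ALU+sll.ALU i4+i5 2-wide
#4 head=6: sub.ALU i6 RAW r6
#5 head=7: add.ALU i7 tail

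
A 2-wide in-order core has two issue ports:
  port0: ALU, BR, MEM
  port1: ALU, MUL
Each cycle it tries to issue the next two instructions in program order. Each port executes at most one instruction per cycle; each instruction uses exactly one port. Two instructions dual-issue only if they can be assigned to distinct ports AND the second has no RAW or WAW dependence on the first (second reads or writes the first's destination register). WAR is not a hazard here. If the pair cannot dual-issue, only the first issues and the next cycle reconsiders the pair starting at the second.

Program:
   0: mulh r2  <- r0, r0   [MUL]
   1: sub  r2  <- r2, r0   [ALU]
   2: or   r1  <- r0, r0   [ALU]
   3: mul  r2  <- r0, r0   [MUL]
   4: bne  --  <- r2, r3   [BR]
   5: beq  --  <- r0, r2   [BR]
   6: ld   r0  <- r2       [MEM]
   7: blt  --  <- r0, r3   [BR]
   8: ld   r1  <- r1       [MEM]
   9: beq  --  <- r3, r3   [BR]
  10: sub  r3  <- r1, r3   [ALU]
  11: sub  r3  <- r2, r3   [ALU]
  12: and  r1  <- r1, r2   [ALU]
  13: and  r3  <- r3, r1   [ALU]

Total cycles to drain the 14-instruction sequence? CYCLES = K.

CYCLES = 11

[0] i0  mulh.MUL  -- RAW+WAW r2
[1] i1+i2  sub.ALU;or.ALU  -- dual
[2] i3  mul.MUL  -- RAW r2
[3] i4  bne.BR  -- no-port BR/BR
[4] i5  beq.BR  -- no-port BR/MEM
[5] i6  ld.MEM  -- no-port MEM/BR
[6] i7  blt.BR  -- no-port BR/MEM
[7] i8  ld.MEM  -- no-port MEM/BR
[8] i9+i10  beq.BR;sub.ALU  -- dual
[9] i11+i12  sub.ALU;and.ALU  -- dual
[10] i13  and.ALU  -- tail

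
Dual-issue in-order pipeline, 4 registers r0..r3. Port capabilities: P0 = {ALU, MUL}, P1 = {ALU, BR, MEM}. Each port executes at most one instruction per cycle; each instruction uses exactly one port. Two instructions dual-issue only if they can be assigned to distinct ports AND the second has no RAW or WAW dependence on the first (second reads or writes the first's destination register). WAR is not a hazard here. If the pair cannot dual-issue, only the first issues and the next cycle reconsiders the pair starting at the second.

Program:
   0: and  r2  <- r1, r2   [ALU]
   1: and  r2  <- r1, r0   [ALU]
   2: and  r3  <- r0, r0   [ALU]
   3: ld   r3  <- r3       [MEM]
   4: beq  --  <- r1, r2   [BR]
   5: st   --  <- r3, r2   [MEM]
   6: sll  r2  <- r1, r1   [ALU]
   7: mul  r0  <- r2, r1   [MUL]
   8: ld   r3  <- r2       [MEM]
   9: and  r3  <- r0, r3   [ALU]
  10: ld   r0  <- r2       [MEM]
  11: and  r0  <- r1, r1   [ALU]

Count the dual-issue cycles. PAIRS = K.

PAIRS = 4

[0] i0  and.ALU  -- WAW r2
[1] i1+i2  and.ALU+and.ALU  -- 2-wide
[2] i3  ld.MEM  -- no-port MEM/BR
[3] i4  beq.BR  -- no-port BR/MEM
[4] i5+i6  st.MEM+sll.ALU  -- 2-wide
[5] i7+i8  mul.MUL+ld.MEM  -- 2-wide
[6] i9+i10  and.ALU+ld.MEM  -- 2-wide
[7] i11  and.ALU  -- tail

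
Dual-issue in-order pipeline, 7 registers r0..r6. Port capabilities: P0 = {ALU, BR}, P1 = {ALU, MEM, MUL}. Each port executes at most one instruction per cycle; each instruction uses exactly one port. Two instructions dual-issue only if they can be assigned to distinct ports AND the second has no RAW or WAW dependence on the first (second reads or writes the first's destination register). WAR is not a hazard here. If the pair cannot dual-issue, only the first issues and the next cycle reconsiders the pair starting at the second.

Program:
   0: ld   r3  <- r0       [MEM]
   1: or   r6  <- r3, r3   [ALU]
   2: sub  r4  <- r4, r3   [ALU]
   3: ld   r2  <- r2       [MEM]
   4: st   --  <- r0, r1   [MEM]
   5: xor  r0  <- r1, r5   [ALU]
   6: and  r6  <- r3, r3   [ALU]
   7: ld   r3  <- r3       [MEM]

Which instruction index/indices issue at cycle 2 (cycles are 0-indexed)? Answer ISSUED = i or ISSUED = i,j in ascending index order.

[0] i0  ld  -- RAW r3
[1] i1&i2  or+sub  -- pair
[2] i3  ld  -- no-port MEM/MEM
[3] i4&i5  st+xor  -- pair
[4] i6&i7  and+ld  -- pair

ISSUED = 3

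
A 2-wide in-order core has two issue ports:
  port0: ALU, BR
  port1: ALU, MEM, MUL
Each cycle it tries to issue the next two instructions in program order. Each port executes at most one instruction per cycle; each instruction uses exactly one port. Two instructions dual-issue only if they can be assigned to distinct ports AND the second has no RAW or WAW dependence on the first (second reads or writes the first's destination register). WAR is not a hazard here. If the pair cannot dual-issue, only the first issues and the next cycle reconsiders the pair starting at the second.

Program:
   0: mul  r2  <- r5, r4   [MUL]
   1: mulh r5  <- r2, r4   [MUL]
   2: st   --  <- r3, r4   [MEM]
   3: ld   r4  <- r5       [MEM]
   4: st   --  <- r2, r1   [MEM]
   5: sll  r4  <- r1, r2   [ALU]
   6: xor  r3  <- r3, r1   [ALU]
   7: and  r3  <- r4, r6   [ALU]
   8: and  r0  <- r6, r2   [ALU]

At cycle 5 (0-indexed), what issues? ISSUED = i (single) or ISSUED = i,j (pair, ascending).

0. mul.MUL @i0  | no-port MUL/MUL
1. mulh.MUL @i1  | no-port MUL/MEM
2. st.MEM @i2  | no-port MEM/MEM
3. ld.MEM @i3  | no-port MEM/MEM
4. st.MEM/sll.ALU @i4&i5  | dual
5. xor.ALU @i6  | WAW r3
6. and.ALU/and.ALU @i7&i8  | dual

ISSUED = 6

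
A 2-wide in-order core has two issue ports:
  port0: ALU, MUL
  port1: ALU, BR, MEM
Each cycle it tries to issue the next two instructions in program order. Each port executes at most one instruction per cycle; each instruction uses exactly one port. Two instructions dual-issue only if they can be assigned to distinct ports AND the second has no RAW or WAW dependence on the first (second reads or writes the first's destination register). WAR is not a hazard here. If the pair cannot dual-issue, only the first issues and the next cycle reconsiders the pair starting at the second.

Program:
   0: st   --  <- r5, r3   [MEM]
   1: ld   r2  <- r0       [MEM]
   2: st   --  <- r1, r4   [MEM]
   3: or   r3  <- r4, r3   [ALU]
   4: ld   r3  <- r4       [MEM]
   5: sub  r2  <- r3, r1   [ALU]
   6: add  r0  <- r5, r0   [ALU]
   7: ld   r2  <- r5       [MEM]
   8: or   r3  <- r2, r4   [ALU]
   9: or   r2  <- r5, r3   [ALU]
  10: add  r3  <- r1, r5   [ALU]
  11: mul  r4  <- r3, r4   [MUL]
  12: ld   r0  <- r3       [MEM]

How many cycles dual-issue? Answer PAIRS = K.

[0] i0  st  -- no-port MEM/MEM
[1] i1  ld  -- no-port MEM/MEM
[2] i2/i3  st/or  -- dual
[3] i4  ld  -- RAW r3
[4] i5/i6  sub/add  -- dual
[5] i7  ld  -- RAW r2
[6] i8  or  -- RAW r3
[7] i9/i10  or/add  -- dual
[8] i11/i12  mul/ld  -- dual

PAIRS = 4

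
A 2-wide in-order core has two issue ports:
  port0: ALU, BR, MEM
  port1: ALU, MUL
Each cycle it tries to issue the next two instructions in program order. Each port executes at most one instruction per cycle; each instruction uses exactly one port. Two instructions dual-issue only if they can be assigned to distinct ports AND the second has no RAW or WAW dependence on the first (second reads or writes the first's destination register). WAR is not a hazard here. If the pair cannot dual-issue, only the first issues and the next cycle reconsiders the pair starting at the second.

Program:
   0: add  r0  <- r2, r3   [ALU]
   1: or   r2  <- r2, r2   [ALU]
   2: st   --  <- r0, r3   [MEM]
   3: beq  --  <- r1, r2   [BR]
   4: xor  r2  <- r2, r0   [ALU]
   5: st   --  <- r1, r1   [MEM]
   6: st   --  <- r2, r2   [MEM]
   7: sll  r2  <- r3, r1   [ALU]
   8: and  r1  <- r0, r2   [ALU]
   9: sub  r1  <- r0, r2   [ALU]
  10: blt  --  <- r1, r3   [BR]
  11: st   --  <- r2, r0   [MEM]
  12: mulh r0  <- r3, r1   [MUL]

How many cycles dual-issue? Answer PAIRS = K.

PAIRS = 4

0. add.ALU/or.ALU @i0&i1  | dual
1. st.MEM @i2  | no-port MEM/BR
2. beq.BR/xor.ALU @i3&i4  | dual
3. st.MEM @i5  | no-port MEM/MEM
4. st.MEM/sll.ALU @i6&i7  | dual
5. and.ALU @i8  | WAW r1
6. sub.ALU @i9  | RAW r1
7. blt.BR @i10  | no-port BR/MEM
8. st.MEM/mulh.MUL @i11&i12  | dual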